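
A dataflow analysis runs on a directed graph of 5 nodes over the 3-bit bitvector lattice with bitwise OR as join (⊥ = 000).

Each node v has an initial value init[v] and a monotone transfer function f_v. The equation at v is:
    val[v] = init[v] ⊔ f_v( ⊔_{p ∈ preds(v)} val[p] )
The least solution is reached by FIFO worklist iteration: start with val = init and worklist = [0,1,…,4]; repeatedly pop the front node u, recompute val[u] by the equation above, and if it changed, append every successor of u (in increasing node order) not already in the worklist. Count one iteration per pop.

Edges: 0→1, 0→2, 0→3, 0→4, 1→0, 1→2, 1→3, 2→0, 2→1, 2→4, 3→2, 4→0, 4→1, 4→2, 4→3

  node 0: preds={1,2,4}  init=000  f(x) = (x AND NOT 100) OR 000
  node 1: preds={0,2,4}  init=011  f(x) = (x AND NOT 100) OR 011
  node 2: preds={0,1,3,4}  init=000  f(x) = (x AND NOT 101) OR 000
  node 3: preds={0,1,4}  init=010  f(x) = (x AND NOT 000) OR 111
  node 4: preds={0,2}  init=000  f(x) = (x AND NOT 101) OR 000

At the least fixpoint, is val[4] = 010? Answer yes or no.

Trace (9 dequeues):
  [1] u=0 | in 011 | out 011 | prev 000 | push {}
  [2] u=1 | in 011 | out 011 | ==
  [3] u=2 | in 011 | out 010 | prev 000 | push {0,1}
  [4] u=3 | in 011 | out 111 | prev 010 | push {2}
  [5] u=4 | in 011 | out 010 | prev 000 | push {3}
  [6] u=0 | in 011 | out 011 | ==
  [7] u=1 | in 011 | out 011 | ==
  [8] u=2 | in 111 | out 010 | ==
  [9] u=3 | in 011 | out 111 | ==

Converged values:
  [0] 011
  [1] 011
  [2] 010
  [3] 111
  [4] 010

yes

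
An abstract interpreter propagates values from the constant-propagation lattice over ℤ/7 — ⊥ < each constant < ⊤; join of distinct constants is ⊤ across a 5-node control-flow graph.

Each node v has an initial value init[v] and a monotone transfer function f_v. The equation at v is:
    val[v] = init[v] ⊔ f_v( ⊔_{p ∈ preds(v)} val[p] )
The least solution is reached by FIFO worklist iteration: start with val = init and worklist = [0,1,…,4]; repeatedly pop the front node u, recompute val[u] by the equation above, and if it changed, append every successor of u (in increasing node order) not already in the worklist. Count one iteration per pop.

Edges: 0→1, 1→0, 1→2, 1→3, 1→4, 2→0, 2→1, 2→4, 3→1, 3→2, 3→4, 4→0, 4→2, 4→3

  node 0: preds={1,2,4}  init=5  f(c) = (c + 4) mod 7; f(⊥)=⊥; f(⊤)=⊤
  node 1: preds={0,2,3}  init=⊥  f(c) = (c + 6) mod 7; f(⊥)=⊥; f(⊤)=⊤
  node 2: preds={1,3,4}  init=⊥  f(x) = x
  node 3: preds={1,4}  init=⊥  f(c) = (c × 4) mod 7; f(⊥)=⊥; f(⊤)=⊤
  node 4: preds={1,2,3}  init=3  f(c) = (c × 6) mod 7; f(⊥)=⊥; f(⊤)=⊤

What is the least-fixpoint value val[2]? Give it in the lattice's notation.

⊤

Trace (9 dequeues):
  [1] u=0 | in 3 | out ⊤ | prev 5 | push {}
  [2] u=1 | in ⊤ | out ⊤ | prev ⊥ | push {0}
  [3] u=2 | in ⊤ | out ⊤ | prev ⊥ | push {1}
  [4] u=3 | in ⊤ | out ⊤ | prev ⊥ | push {2}
  [5] u=4 | in ⊤ | out ⊤ | prev 3 | push {3}
  [6] u=0 | in ⊤ | out ⊤ | ==
  [7] u=1 | in ⊤ | out ⊤ | ==
  [8] u=2 | in ⊤ | out ⊤ | ==
  [9] u=3 | in ⊤ | out ⊤ | ==

Converged values:
  [0] ⊤
  [1] ⊤
  [2] ⊤
  [3] ⊤
  [4] ⊤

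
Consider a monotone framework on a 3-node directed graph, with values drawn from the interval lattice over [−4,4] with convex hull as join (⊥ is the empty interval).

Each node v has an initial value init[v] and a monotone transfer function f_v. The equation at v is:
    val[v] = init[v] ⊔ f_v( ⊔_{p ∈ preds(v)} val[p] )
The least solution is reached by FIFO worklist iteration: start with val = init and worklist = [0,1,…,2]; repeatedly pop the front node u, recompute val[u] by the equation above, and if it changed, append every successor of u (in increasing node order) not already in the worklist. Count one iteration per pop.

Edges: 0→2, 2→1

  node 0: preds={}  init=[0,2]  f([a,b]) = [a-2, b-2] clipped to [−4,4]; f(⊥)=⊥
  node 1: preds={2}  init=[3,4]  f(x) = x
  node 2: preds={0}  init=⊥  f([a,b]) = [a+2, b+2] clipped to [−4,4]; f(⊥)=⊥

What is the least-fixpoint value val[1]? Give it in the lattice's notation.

[2,4]

Iteration log — 4 steps:
  step 1. node 0  ⊔preds=⊥  new=[0,2]  stable
  step 2. node 1  ⊔preds=⊥  new=[3,4]  stable
  step 3. node 2  ⊔preds=[0,2]  new=[2,4]  old=⊥  +wl: 1
  step 4. node 1  ⊔preds=[2,4]  new=[2,4]  old=[3,4]  +wl: 

Least fixpoint reached:
  node 0: [0,2]
  node 1: [2,4]
  node 2: [2,4]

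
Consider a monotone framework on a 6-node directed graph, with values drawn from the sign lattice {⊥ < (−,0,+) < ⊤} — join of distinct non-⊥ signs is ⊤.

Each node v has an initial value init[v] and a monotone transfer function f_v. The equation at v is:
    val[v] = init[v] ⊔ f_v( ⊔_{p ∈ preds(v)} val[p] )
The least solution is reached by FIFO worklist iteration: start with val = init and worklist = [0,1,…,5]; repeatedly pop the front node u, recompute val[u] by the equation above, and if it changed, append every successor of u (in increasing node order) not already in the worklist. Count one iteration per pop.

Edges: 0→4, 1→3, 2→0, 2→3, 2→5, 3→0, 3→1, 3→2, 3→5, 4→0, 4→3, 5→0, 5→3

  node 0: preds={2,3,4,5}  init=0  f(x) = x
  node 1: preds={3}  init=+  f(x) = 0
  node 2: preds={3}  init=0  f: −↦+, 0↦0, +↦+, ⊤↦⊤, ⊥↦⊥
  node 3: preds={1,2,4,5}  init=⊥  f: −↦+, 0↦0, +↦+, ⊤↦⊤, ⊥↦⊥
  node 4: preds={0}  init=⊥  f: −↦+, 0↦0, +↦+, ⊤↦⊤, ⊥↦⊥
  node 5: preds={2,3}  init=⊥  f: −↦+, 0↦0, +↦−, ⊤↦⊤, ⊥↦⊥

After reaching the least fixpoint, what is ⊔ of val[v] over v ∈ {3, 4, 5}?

⊤

Worklist (14 pops):
  #1 pop 0: in=0 → 0 (no change)
  #2 pop 1: in=⊥ → ⊤ (was +); enqueue []
  #3 pop 2: in=⊥ → 0 (no change)
  #4 pop 3: in=⊤ → ⊤ (was ⊥); enqueue [0,1,2]
  #5 pop 4: in=0 → 0 (was ⊥); enqueue [3]
  #6 pop 5: in=⊤ → ⊤ (was ⊥); enqueue []
  #7 pop 0: in=⊤ → ⊤ (was 0); enqueue [4]
  #8 pop 1: in=⊤ → ⊤ (no change)
  #9 pop 2: in=⊤ → ⊤ (was 0); enqueue [0,5]
  #10 pop 3: in=⊤ → ⊤ (no change)
  #11 pop 4: in=⊤ → ⊤ (was 0); enqueue [3]
  #12 pop 0: in=⊤ → ⊤ (no change)
  #13 pop 5: in=⊤ → ⊤ (no change)
  #14 pop 3: in=⊤ → ⊤ (no change)

Fixpoint:
  val[0] = ⊤
  val[1] = ⊤
  val[2] = ⊤
  val[3] = ⊤
  val[4] = ⊤
  val[5] = ⊤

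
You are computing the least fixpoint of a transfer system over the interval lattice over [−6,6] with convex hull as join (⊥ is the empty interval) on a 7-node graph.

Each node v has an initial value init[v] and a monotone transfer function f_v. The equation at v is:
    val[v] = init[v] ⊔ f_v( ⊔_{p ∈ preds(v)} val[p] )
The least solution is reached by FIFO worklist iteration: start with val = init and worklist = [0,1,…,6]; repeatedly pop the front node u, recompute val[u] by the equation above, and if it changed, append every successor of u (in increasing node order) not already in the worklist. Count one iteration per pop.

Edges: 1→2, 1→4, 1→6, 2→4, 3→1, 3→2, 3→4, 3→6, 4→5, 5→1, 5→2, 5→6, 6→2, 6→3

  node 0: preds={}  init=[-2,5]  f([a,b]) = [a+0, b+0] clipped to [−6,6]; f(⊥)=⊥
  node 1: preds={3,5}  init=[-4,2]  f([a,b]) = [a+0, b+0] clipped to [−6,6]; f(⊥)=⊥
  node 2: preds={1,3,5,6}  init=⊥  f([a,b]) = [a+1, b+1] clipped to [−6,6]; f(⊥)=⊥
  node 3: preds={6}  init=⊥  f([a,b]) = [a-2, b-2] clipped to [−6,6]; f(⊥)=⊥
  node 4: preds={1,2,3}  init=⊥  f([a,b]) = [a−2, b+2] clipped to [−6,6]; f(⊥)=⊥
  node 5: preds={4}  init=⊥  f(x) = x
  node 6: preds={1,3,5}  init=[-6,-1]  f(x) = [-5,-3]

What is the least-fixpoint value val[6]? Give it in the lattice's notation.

[-6,-1]

Worklist (16 pops):
  #1 pop 0: in=⊥ → [-2,5] (no change)
  #2 pop 1: in=⊥ → [-4,2] (no change)
  #3 pop 2: in=[-6,2] → [-5,3] (was ⊥); enqueue []
  #4 pop 3: in=[-6,-1] → [-6,-3] (was ⊥); enqueue [1,2]
  #5 pop 4: in=[-6,3] → [-6,5] (was ⊥); enqueue []
  #6 pop 5: in=[-6,5] → [-6,5] (was ⊥); enqueue []
  #7 pop 6: in=[-6,5] → [-6,-1] (no change)
  #8 pop 1: in=[-6,5] → [-6,5] (was [-4,2]); enqueue [4,6]
  #9 pop 2: in=[-6,5] → [-5,6] (was [-5,3]); enqueue []
  #10 pop 4: in=[-6,6] → [-6,6] (was [-6,5]); enqueue [5]
  #11 pop 6: in=[-6,5] → [-6,-1] (no change)
  #12 pop 5: in=[-6,6] → [-6,6] (was [-6,5]); enqueue [1,2,6]
  #13 pop 1: in=[-6,6] → [-6,6] (was [-6,5]); enqueue [4]
  #14 pop 2: in=[-6,6] → [-5,6] (no change)
  #15 pop 6: in=[-6,6] → [-6,-1] (no change)
  #16 pop 4: in=[-6,6] → [-6,6] (no change)

Fixpoint:
  val[0] = [-2,5]
  val[1] = [-6,6]
  val[2] = [-5,6]
  val[3] = [-6,-3]
  val[4] = [-6,6]
  val[5] = [-6,6]
  val[6] = [-6,-1]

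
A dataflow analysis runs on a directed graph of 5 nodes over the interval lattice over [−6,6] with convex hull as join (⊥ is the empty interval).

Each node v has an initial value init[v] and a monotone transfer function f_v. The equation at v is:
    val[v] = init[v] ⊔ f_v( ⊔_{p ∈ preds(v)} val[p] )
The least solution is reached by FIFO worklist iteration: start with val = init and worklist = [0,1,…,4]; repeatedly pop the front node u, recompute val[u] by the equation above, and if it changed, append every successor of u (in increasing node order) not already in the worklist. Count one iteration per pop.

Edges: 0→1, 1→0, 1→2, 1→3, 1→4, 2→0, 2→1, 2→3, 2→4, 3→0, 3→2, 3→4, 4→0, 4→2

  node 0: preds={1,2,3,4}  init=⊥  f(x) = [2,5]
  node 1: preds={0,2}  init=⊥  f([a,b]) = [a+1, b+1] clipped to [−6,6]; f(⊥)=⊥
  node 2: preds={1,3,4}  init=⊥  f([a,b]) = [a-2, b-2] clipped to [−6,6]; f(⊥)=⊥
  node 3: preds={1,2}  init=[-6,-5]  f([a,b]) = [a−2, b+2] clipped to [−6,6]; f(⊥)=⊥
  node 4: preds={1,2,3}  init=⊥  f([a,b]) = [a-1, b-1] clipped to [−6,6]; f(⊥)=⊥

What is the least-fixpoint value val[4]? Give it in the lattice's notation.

[-6,5]

Worklist (11 pops):
  #1 pop 0: in=[-6,-5] → [2,5] (was ⊥); enqueue []
  #2 pop 1: in=[2,5] → [3,6] (was ⊥); enqueue [0]
  #3 pop 2: in=[-6,6] → [-6,4] (was ⊥); enqueue [1]
  #4 pop 3: in=[-6,6] → [-6,6] (was [-6,-5]); enqueue [2]
  #5 pop 4: in=[-6,6] → [-6,5] (was ⊥); enqueue []
  #6 pop 0: in=[-6,6] → [2,5] (no change)
  #7 pop 1: in=[-6,5] → [-5,6] (was [3,6]); enqueue [0,3,4]
  #8 pop 2: in=[-6,6] → [-6,4] (no change)
  #9 pop 0: in=[-6,6] → [2,5] (no change)
  #10 pop 3: in=[-6,6] → [-6,6] (no change)
  #11 pop 4: in=[-6,6] → [-6,5] (no change)

Fixpoint:
  val[0] = [2,5]
  val[1] = [-5,6]
  val[2] = [-6,4]
  val[3] = [-6,6]
  val[4] = [-6,5]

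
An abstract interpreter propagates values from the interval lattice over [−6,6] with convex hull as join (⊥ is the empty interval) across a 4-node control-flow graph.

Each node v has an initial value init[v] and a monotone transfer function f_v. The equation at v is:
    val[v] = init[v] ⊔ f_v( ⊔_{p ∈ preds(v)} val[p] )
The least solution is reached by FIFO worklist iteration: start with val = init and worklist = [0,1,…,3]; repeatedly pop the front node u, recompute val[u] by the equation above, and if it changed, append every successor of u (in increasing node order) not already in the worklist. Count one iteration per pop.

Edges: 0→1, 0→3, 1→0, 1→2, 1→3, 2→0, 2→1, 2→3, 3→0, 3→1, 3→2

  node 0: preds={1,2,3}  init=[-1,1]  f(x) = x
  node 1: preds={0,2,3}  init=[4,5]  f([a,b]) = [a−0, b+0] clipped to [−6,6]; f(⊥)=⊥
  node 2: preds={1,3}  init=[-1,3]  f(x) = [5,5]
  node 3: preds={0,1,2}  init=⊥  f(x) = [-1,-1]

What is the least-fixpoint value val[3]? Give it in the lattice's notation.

Iteration log — 7 steps:
  step 1. node 0  ⊔preds=[-1,5]  new=[-1,5]  old=[-1,1]  +wl: 
  step 2. node 1  ⊔preds=[-1,5]  new=[-1,5]  old=[4,5]  +wl: 0
  step 3. node 2  ⊔preds=[-1,5]  new=[-1,5]  old=[-1,3]  +wl: 1
  step 4. node 3  ⊔preds=[-1,5]  new=[-1,-1]  old=⊥  +wl: 2
  step 5. node 0  ⊔preds=[-1,5]  new=[-1,5]  stable
  step 6. node 1  ⊔preds=[-1,5]  new=[-1,5]  stable
  step 7. node 2  ⊔preds=[-1,5]  new=[-1,5]  stable

Least fixpoint reached:
  node 0: [-1,5]
  node 1: [-1,5]
  node 2: [-1,5]
  node 3: [-1,-1]

[-1,-1]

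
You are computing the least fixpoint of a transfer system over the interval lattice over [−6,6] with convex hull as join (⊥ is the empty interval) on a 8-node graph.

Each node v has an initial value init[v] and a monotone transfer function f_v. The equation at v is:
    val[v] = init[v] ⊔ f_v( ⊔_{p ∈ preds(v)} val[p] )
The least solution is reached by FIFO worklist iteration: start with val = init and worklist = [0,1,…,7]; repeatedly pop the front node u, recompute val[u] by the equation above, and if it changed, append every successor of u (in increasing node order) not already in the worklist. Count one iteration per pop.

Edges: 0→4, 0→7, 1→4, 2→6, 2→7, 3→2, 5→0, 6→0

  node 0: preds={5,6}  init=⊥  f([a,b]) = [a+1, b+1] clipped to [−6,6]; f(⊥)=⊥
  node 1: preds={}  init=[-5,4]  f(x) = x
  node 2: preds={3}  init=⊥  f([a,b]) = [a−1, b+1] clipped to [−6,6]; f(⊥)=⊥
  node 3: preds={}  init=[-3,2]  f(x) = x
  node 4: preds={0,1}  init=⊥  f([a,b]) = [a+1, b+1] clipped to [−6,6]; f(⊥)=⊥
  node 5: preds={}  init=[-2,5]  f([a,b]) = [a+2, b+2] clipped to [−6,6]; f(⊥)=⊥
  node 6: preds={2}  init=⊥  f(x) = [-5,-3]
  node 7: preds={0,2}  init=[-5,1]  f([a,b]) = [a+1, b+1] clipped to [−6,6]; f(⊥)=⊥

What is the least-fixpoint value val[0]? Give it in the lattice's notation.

Worklist (11 pops):
  #1 pop 0: in=[-2,5] → [-1,6] (was ⊥); enqueue []
  #2 pop 1: in=⊥ → [-5,4] (no change)
  #3 pop 2: in=[-3,2] → [-4,3] (was ⊥); enqueue []
  #4 pop 3: in=⊥ → [-3,2] (no change)
  #5 pop 4: in=[-5,6] → [-4,6] (was ⊥); enqueue []
  #6 pop 5: in=⊥ → [-2,5] (no change)
  #7 pop 6: in=[-4,3] → [-5,-3] (was ⊥); enqueue [0]
  #8 pop 7: in=[-4,6] → [-5,6] (was [-5,1]); enqueue []
  #9 pop 0: in=[-5,5] → [-4,6] (was [-1,6]); enqueue [4,7]
  #10 pop 4: in=[-5,6] → [-4,6] (no change)
  #11 pop 7: in=[-4,6] → [-5,6] (no change)

Fixpoint:
  val[0] = [-4,6]
  val[1] = [-5,4]
  val[2] = [-4,3]
  val[3] = [-3,2]
  val[4] = [-4,6]
  val[5] = [-2,5]
  val[6] = [-5,-3]
  val[7] = [-5,6]

[-4,6]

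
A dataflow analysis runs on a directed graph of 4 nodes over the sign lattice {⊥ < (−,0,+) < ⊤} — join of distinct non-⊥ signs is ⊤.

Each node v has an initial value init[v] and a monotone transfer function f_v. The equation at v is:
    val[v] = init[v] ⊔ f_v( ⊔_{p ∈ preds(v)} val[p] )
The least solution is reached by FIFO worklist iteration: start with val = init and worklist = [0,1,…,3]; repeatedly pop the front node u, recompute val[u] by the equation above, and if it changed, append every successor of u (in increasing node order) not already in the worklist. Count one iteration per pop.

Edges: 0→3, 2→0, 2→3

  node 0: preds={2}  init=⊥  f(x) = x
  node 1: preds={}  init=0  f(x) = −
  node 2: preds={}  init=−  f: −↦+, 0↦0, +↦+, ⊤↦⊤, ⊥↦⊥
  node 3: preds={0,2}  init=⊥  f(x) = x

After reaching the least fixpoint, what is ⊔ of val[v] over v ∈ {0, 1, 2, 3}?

⊤

Trace (4 dequeues):
  [1] u=0 | in − | out − | prev ⊥ | push {}
  [2] u=1 | in ⊥ | out ⊤ | prev 0 | push {}
  [3] u=2 | in ⊥ | out − | ==
  [4] u=3 | in − | out − | prev ⊥ | push {}

Converged values:
  [0] −
  [1] ⊤
  [2] −
  [3] −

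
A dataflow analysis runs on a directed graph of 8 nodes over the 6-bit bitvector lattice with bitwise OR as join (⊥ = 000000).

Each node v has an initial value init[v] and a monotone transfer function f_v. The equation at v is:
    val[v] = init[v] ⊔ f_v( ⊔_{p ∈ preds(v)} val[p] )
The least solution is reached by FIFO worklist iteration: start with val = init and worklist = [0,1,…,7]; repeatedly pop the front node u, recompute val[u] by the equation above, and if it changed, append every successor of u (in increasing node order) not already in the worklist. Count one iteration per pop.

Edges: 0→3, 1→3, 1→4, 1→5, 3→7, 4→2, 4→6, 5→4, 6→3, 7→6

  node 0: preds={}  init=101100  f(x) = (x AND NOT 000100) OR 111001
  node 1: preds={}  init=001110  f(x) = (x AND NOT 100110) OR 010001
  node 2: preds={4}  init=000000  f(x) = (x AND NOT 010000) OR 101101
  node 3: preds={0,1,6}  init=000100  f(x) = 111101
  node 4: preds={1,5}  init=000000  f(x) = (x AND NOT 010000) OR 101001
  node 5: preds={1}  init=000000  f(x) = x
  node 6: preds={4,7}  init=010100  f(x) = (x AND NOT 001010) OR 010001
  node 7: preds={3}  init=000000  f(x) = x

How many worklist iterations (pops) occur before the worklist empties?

Iteration log — 12 steps:
  step 1. node 0  ⊔preds=000000  new=111101  old=101100  +wl: 
  step 2. node 1  ⊔preds=000000  new=011111  old=001110  +wl: 
  step 3. node 2  ⊔preds=000000  new=101101  old=000000  +wl: 
  step 4. node 3  ⊔preds=111111  new=111101  old=000100  +wl: 
  step 5. node 4  ⊔preds=011111  new=101111  old=000000  +wl: 2
  step 6. node 5  ⊔preds=011111  new=011111  old=000000  +wl: 4
  step 7. node 6  ⊔preds=101111  new=110101  old=010100  +wl: 3
  step 8. node 7  ⊔preds=111101  new=111101  old=000000  +wl: 6
  step 9. node 2  ⊔preds=101111  new=101111  old=101101  +wl: 
  step 10. node 4  ⊔preds=011111  new=101111  stable
  step 11. node 3  ⊔preds=111111  new=111101  stable
  step 12. node 6  ⊔preds=111111  new=110101  stable

Least fixpoint reached:
  node 0: 111101
  node 1: 011111
  node 2: 101111
  node 3: 111101
  node 4: 101111
  node 5: 011111
  node 6: 110101
  node 7: 111101

12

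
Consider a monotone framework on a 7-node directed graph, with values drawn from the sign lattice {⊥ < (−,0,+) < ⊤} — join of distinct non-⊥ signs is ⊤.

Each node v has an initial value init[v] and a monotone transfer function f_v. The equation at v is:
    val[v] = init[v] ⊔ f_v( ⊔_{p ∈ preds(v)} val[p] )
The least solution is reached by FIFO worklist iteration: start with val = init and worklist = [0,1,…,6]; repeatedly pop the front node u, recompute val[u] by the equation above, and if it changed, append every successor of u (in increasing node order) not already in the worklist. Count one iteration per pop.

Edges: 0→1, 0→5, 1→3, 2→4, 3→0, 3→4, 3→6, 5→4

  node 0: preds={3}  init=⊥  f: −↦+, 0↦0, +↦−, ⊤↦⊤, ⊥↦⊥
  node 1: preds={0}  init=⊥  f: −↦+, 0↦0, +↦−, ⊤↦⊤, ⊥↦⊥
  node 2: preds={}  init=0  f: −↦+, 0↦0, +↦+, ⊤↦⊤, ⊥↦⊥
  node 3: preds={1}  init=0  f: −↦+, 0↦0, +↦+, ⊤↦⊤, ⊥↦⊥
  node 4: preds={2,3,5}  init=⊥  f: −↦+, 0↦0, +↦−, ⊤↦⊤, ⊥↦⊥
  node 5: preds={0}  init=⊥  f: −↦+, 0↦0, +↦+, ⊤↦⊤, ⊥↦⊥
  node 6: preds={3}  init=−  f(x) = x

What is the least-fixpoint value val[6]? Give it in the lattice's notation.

⊤

Iteration log — 8 steps:
  step 1. node 0  ⊔preds=0  new=0  old=⊥  +wl: 
  step 2. node 1  ⊔preds=0  new=0  old=⊥  +wl: 
  step 3. node 2  ⊔preds=⊥  new=0  stable
  step 4. node 3  ⊔preds=0  new=0  stable
  step 5. node 4  ⊔preds=0  new=0  old=⊥  +wl: 
  step 6. node 5  ⊔preds=0  new=0  old=⊥  +wl: 4
  step 7. node 6  ⊔preds=0  new=⊤  old=−  +wl: 
  step 8. node 4  ⊔preds=0  new=0  stable

Least fixpoint reached:
  node 0: 0
  node 1: 0
  node 2: 0
  node 3: 0
  node 4: 0
  node 5: 0
  node 6: ⊤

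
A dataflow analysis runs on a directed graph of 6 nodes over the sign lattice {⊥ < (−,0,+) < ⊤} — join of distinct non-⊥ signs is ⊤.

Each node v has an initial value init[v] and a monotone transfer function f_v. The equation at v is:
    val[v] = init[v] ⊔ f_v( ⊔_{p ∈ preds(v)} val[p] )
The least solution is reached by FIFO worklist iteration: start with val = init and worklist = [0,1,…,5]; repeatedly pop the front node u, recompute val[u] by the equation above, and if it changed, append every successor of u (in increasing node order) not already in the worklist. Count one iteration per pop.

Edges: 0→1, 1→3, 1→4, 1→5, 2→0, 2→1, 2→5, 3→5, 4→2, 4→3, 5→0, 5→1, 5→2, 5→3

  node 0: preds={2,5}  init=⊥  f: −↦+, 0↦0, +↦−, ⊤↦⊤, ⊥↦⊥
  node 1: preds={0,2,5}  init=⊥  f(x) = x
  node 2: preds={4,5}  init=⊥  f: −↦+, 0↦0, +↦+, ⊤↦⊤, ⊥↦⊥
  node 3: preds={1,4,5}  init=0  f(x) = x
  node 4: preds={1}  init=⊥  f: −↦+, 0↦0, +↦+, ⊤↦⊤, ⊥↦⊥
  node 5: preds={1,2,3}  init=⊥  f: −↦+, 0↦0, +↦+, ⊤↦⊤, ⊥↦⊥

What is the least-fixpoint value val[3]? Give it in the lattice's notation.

Iteration log — 16 steps:
  step 1. node 0  ⊔preds=⊥  new=⊥  stable
  step 2. node 1  ⊔preds=⊥  new=⊥  stable
  step 3. node 2  ⊔preds=⊥  new=⊥  stable
  step 4. node 3  ⊔preds=⊥  new=0  stable
  step 5. node 4  ⊔preds=⊥  new=⊥  stable
  step 6. node 5  ⊔preds=0  new=0  old=⊥  +wl: 0,1,2,3
  step 7. node 0  ⊔preds=0  new=0  old=⊥  +wl: 
  step 8. node 1  ⊔preds=0  new=0  old=⊥  +wl: 4,5
  step 9. node 2  ⊔preds=0  new=0  old=⊥  +wl: 0,1
  step 10. node 3  ⊔preds=0  new=0  stable
  step 11. node 4  ⊔preds=0  new=0  old=⊥  +wl: 2,3
  step 12. node 5  ⊔preds=0  new=0  stable
  step 13. node 0  ⊔preds=0  new=0  stable
  step 14. node 1  ⊔preds=0  new=0  stable
  step 15. node 2  ⊔preds=0  new=0  stable
  step 16. node 3  ⊔preds=0  new=0  stable

Least fixpoint reached:
  node 0: 0
  node 1: 0
  node 2: 0
  node 3: 0
  node 4: 0
  node 5: 0

0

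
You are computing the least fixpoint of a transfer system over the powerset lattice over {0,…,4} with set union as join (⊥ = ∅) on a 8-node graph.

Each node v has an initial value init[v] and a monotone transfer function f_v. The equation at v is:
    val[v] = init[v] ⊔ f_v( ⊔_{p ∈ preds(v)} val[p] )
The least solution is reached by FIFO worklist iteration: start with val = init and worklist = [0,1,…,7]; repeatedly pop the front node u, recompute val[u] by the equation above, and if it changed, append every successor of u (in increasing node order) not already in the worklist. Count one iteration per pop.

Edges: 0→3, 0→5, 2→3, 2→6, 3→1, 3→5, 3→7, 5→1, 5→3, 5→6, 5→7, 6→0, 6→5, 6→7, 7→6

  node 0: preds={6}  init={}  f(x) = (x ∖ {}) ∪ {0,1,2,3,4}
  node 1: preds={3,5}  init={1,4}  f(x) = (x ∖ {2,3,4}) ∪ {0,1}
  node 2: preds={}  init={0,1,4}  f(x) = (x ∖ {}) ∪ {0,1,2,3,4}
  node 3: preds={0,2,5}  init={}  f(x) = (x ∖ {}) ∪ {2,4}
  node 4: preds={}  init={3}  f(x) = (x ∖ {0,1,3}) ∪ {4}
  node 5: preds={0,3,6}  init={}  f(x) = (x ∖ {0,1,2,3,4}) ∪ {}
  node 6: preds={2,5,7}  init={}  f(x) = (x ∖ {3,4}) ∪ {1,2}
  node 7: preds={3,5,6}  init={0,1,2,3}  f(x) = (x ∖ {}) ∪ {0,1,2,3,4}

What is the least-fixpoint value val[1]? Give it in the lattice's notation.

{0,1,4}

Worklist (12 pops):
  #1 pop 0: in={} → {0,1,2,3,4} (was {}); enqueue []
  #2 pop 1: in={} → {0,1,4} (was {1,4}); enqueue []
  #3 pop 2: in={} → {0,1,2,3,4} (was {0,1,4}); enqueue []
  #4 pop 3: in={0,1,2,3,4} → {0,1,2,3,4} (was {}); enqueue [1]
  #5 pop 4: in={} → {3,4} (was {3}); enqueue []
  #6 pop 5: in={0,1,2,3,4} → {} (no change)
  #7 pop 6: in={0,1,2,3,4} → {0,1,2} (was {}); enqueue [0,5]
  #8 pop 7: in={0,1,2,3,4} → {0,1,2,3,4} (was {0,1,2,3}); enqueue [6]
  #9 pop 1: in={0,1,2,3,4} → {0,1,4} (no change)
  #10 pop 0: in={0,1,2} → {0,1,2,3,4} (no change)
  #11 pop 5: in={0,1,2,3,4} → {} (no change)
  #12 pop 6: in={0,1,2,3,4} → {0,1,2} (no change)

Fixpoint:
  val[0] = {0,1,2,3,4}
  val[1] = {0,1,4}
  val[2] = {0,1,2,3,4}
  val[3] = {0,1,2,3,4}
  val[4] = {3,4}
  val[5] = {}
  val[6] = {0,1,2}
  val[7] = {0,1,2,3,4}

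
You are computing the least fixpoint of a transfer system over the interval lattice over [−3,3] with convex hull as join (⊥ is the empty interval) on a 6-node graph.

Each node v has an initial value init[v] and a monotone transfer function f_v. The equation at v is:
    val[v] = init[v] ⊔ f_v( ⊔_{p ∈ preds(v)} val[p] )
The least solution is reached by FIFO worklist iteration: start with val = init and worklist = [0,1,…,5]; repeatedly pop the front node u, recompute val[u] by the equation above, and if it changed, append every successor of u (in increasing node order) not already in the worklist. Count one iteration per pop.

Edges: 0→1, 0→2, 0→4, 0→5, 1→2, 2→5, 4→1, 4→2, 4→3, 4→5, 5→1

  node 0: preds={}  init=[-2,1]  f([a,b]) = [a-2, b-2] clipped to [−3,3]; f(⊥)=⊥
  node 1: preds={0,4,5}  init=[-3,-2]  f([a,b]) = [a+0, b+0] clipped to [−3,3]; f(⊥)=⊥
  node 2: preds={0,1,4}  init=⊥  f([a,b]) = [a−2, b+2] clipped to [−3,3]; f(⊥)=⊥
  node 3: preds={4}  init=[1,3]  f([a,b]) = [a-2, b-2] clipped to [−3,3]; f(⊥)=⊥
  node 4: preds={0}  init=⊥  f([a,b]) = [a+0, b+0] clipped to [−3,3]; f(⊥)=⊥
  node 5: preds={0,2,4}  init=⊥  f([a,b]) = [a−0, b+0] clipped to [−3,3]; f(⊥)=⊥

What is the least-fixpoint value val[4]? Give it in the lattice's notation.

Iteration log — 9 steps:
  step 1. node 0  ⊔preds=⊥  new=[-2,1]  stable
  step 2. node 1  ⊔preds=[-2,1]  new=[-3,1]  old=[-3,-2]  +wl: 
  step 3. node 2  ⊔preds=[-3,1]  new=[-3,3]  old=⊥  +wl: 
  step 4. node 3  ⊔preds=⊥  new=[1,3]  stable
  step 5. node 4  ⊔preds=[-2,1]  new=[-2,1]  old=⊥  +wl: 1,2,3
  step 6. node 5  ⊔preds=[-3,3]  new=[-3,3]  old=⊥  +wl: 
  step 7. node 1  ⊔preds=[-3,3]  new=[-3,3]  old=[-3,1]  +wl: 
  step 8. node 2  ⊔preds=[-3,3]  new=[-3,3]  stable
  step 9. node 3  ⊔preds=[-2,1]  new=[-3,3]  old=[1,3]  +wl: 

Least fixpoint reached:
  node 0: [-2,1]
  node 1: [-3,3]
  node 2: [-3,3]
  node 3: [-3,3]
  node 4: [-2,1]
  node 5: [-3,3]

[-2,1]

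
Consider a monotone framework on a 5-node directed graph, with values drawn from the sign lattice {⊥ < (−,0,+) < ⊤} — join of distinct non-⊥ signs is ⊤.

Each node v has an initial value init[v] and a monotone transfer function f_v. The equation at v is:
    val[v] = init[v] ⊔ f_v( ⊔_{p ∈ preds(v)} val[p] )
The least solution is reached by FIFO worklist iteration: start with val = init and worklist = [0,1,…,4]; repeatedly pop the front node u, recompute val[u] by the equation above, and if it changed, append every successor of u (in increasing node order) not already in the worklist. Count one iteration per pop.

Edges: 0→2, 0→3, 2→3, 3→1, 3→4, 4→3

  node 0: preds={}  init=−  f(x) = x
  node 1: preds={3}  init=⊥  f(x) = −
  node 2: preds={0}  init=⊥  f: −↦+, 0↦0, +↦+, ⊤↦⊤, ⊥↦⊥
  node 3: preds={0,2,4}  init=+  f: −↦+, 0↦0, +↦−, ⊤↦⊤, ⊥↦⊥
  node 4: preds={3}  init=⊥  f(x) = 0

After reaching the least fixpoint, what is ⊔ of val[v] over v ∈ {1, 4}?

⊤

Trace (7 dequeues):
  [1] u=0 | in ⊥ | out − | ==
  [2] u=1 | in + | out − | prev ⊥ | push {}
  [3] u=2 | in − | out + | prev ⊥ | push {}
  [4] u=3 | in ⊤ | out ⊤ | prev + | push {1}
  [5] u=4 | in ⊤ | out 0 | prev ⊥ | push {3}
  [6] u=1 | in ⊤ | out − | ==
  [7] u=3 | in ⊤ | out ⊤ | ==

Converged values:
  [0] −
  [1] −
  [2] +
  [3] ⊤
  [4] 0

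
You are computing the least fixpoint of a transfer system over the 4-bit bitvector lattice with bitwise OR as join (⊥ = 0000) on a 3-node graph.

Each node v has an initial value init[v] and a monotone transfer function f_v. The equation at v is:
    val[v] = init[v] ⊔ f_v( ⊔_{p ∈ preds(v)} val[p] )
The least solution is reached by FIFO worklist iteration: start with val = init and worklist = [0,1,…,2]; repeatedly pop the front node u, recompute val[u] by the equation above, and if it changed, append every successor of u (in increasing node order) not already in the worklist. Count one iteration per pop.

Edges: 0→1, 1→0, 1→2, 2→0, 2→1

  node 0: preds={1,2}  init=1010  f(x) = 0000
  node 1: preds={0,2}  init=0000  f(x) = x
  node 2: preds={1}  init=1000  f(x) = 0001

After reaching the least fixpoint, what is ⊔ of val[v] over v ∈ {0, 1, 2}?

1011

Iteration log — 7 steps:
  step 1. node 0  ⊔preds=1000  new=1010  stable
  step 2. node 1  ⊔preds=1010  new=1010  old=0000  +wl: 0
  step 3. node 2  ⊔preds=1010  new=1001  old=1000  +wl: 1
  step 4. node 0  ⊔preds=1011  new=1010  stable
  step 5. node 1  ⊔preds=1011  new=1011  old=1010  +wl: 0,2
  step 6. node 0  ⊔preds=1011  new=1010  stable
  step 7. node 2  ⊔preds=1011  new=1001  stable

Least fixpoint reached:
  node 0: 1010
  node 1: 1011
  node 2: 1001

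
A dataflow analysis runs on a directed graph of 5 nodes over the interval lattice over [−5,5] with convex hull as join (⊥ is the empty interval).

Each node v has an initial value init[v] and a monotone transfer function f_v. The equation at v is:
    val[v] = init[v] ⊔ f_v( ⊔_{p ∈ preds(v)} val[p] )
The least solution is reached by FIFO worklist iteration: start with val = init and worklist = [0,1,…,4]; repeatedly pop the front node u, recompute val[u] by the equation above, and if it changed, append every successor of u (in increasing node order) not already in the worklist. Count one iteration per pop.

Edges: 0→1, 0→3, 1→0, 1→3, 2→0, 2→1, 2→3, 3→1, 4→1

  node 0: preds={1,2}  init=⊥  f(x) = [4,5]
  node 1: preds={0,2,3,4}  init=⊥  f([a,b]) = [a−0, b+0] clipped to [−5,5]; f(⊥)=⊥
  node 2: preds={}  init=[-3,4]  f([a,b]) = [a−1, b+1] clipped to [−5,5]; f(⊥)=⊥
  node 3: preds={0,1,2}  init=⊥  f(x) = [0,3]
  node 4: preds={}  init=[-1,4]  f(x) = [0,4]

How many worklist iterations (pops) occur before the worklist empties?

Worklist (7 pops):
  #1 pop 0: in=[-3,4] → [4,5] (was ⊥); enqueue []
  #2 pop 1: in=[-3,5] → [-3,5] (was ⊥); enqueue [0]
  #3 pop 2: in=⊥ → [-3,4] (no change)
  #4 pop 3: in=[-3,5] → [0,3] (was ⊥); enqueue [1]
  #5 pop 4: in=⊥ → [-1,4] (no change)
  #6 pop 0: in=[-3,5] → [4,5] (no change)
  #7 pop 1: in=[-3,5] → [-3,5] (no change)

Fixpoint:
  val[0] = [4,5]
  val[1] = [-3,5]
  val[2] = [-3,4]
  val[3] = [0,3]
  val[4] = [-1,4]

7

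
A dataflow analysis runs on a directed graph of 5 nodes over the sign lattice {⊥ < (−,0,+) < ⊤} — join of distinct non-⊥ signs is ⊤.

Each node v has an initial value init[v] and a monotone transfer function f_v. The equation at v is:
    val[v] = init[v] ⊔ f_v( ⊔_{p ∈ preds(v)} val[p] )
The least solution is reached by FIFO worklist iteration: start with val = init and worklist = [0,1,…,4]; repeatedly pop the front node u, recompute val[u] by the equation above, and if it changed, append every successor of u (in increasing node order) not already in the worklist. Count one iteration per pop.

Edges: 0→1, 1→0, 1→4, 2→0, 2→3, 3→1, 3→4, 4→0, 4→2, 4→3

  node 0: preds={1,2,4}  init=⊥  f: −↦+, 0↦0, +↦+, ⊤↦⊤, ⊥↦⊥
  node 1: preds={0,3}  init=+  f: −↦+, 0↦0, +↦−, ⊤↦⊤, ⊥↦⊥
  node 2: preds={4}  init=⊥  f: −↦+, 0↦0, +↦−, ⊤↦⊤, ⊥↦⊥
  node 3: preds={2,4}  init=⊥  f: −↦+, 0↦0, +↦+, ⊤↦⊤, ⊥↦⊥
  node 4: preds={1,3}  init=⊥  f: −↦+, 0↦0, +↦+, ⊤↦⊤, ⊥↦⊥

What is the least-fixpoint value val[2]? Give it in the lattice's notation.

Worklist (11 pops):
  #1 pop 0: in=+ → + (was ⊥); enqueue []
  #2 pop 1: in=+ → ⊤ (was +); enqueue [0]
  #3 pop 2: in=⊥ → ⊥ (no change)
  #4 pop 3: in=⊥ → ⊥ (no change)
  #5 pop 4: in=⊤ → ⊤ (was ⊥); enqueue [2,3]
  #6 pop 0: in=⊤ → ⊤ (was +); enqueue [1]
  #7 pop 2: in=⊤ → ⊤ (was ⊥); enqueue [0]
  #8 pop 3: in=⊤ → ⊤ (was ⊥); enqueue [4]
  #9 pop 1: in=⊤ → ⊤ (no change)
  #10 pop 0: in=⊤ → ⊤ (no change)
  #11 pop 4: in=⊤ → ⊤ (no change)

Fixpoint:
  val[0] = ⊤
  val[1] = ⊤
  val[2] = ⊤
  val[3] = ⊤
  val[4] = ⊤

⊤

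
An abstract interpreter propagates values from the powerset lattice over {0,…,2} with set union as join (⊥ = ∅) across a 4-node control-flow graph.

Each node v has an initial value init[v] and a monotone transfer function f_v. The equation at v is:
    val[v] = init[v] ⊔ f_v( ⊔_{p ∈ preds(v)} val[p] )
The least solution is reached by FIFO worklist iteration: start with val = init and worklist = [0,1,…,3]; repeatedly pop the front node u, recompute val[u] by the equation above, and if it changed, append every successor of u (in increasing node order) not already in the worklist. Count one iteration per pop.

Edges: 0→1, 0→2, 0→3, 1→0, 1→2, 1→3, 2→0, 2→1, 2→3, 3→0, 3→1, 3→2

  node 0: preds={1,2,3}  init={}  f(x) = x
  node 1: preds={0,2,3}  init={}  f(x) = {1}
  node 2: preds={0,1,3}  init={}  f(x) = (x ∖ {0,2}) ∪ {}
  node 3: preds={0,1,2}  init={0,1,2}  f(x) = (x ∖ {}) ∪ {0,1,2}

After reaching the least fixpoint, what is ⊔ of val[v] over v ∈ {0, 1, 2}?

{0,1,2}

Trace (6 dequeues):
  [1] u=0 | in {0,1,2} | out {0,1,2} | prev {} | push {}
  [2] u=1 | in {0,1,2} | out {1} | prev {} | push {0}
  [3] u=2 | in {0,1,2} | out {1} | prev {} | push {1}
  [4] u=3 | in {0,1,2} | out {0,1,2} | ==
  [5] u=0 | in {0,1,2} | out {0,1,2} | ==
  [6] u=1 | in {0,1,2} | out {1} | ==

Converged values:
  [0] {0,1,2}
  [1] {1}
  [2] {1}
  [3] {0,1,2}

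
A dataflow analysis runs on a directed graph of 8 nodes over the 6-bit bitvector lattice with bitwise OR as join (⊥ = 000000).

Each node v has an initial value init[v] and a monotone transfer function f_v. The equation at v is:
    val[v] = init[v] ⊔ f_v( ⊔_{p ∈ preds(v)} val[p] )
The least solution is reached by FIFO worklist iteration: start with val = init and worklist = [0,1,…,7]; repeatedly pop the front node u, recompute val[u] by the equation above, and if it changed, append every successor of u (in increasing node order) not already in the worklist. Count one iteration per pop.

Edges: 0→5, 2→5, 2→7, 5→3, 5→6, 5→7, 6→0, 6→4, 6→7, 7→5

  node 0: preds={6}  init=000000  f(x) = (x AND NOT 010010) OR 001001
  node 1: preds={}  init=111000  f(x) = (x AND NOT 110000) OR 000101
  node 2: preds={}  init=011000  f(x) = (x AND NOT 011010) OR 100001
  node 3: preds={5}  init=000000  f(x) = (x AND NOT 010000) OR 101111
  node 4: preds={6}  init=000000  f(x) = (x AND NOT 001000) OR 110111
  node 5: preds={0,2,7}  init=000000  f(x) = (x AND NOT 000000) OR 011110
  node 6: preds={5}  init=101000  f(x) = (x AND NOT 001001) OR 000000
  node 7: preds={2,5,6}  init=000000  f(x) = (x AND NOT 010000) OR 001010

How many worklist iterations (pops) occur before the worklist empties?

12

Worklist (12 pops):
  #1 pop 0: in=101000 → 101001 (was 000000); enqueue []
  #2 pop 1: in=000000 → 111101 (was 111000); enqueue []
  #3 pop 2: in=000000 → 111001 (was 011000); enqueue []
  #4 pop 3: in=000000 → 101111 (was 000000); enqueue []
  #5 pop 4: in=101000 → 110111 (was 000000); enqueue []
  #6 pop 5: in=111001 → 111111 (was 000000); enqueue [3]
  #7 pop 6: in=111111 → 111110 (was 101000); enqueue [0,4]
  #8 pop 7: in=111111 → 101111 (was 000000); enqueue [5]
  #9 pop 3: in=111111 → 101111 (no change)
  #10 pop 0: in=111110 → 101101 (was 101001); enqueue []
  #11 pop 4: in=111110 → 110111 (no change)
  #12 pop 5: in=111111 → 111111 (no change)

Fixpoint:
  val[0] = 101101
  val[1] = 111101
  val[2] = 111001
  val[3] = 101111
  val[4] = 110111
  val[5] = 111111
  val[6] = 111110
  val[7] = 101111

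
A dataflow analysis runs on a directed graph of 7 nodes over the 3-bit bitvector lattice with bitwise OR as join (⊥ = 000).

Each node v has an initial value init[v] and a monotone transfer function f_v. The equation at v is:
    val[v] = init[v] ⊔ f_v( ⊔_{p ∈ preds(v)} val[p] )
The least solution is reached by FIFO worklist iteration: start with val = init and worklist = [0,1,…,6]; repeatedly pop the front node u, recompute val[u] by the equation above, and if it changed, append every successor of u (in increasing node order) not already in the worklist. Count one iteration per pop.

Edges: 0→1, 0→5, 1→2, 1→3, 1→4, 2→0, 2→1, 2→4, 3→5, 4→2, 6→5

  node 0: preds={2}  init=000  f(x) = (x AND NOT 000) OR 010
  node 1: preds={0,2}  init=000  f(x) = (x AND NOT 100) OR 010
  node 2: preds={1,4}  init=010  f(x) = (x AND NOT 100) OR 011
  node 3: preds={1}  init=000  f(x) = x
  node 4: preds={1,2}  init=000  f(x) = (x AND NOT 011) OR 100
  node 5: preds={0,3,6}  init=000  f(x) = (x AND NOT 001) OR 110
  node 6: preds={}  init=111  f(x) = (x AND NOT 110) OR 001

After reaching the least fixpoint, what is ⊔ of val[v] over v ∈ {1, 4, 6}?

111

Iteration log — 14 steps:
  step 1. node 0  ⊔preds=010  new=010  old=000  +wl: 
  step 2. node 1  ⊔preds=010  new=010  old=000  +wl: 
  step 3. node 2  ⊔preds=010  new=011  old=010  +wl: 0,1
  step 4. node 3  ⊔preds=010  new=010  old=000  +wl: 
  step 5. node 4  ⊔preds=011  new=100  old=000  +wl: 2
  step 6. node 5  ⊔preds=111  new=110  old=000  +wl: 
  step 7. node 6  ⊔preds=000  new=111  stable
  step 8. node 0  ⊔preds=011  new=011  old=010  +wl: 5
  step 9. node 1  ⊔preds=011  new=011  old=010  +wl: 3,4
  step 10. node 2  ⊔preds=111  new=011  stable
  step 11. node 5  ⊔preds=111  new=110  stable
  step 12. node 3  ⊔preds=011  new=011  old=010  +wl: 5
  step 13. node 4  ⊔preds=011  new=100  stable
  step 14. node 5  ⊔preds=111  new=110  stable

Least fixpoint reached:
  node 0: 011
  node 1: 011
  node 2: 011
  node 3: 011
  node 4: 100
  node 5: 110
  node 6: 111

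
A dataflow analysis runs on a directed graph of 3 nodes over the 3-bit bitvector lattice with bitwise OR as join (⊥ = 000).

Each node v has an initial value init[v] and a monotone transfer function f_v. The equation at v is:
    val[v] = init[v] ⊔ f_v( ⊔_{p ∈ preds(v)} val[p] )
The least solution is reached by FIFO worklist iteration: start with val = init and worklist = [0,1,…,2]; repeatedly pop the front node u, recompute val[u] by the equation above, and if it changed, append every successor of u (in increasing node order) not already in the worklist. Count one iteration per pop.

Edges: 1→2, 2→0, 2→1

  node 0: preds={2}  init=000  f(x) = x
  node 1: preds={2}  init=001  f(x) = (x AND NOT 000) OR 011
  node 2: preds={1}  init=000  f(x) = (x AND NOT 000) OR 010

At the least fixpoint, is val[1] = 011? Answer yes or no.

yes

Iteration log — 5 steps:
  step 1. node 0  ⊔preds=000  new=000  stable
  step 2. node 1  ⊔preds=000  new=011  old=001  +wl: 
  step 3. node 2  ⊔preds=011  new=011  old=000  +wl: 0,1
  step 4. node 0  ⊔preds=011  new=011  old=000  +wl: 
  step 5. node 1  ⊔preds=011  new=011  stable

Least fixpoint reached:
  node 0: 011
  node 1: 011
  node 2: 011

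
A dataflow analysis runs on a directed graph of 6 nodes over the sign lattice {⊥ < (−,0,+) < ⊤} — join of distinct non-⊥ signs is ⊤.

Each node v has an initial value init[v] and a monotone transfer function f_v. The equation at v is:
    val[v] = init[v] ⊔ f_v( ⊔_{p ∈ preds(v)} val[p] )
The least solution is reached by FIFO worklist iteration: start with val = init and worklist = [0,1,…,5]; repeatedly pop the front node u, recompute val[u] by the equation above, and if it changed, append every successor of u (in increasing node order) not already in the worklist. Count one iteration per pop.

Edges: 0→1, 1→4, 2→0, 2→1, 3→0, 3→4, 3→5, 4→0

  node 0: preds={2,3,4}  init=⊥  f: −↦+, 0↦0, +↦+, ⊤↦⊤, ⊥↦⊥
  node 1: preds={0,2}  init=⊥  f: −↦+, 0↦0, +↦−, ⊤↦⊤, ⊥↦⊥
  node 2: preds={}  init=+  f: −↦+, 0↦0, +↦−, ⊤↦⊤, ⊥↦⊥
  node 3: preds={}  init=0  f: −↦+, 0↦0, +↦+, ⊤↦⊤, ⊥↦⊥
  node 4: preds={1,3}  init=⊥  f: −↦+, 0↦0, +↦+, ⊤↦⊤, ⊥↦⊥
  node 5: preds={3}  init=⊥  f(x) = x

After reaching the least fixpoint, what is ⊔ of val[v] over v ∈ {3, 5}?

0

Worklist (7 pops):
  #1 pop 0: in=⊤ → ⊤ (was ⊥); enqueue []
  #2 pop 1: in=⊤ → ⊤ (was ⊥); enqueue []
  #3 pop 2: in=⊥ → + (no change)
  #4 pop 3: in=⊥ → 0 (no change)
  #5 pop 4: in=⊤ → ⊤ (was ⊥); enqueue [0]
  #6 pop 5: in=0 → 0 (was ⊥); enqueue []
  #7 pop 0: in=⊤ → ⊤ (no change)

Fixpoint:
  val[0] = ⊤
  val[1] = ⊤
  val[2] = +
  val[3] = 0
  val[4] = ⊤
  val[5] = 0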